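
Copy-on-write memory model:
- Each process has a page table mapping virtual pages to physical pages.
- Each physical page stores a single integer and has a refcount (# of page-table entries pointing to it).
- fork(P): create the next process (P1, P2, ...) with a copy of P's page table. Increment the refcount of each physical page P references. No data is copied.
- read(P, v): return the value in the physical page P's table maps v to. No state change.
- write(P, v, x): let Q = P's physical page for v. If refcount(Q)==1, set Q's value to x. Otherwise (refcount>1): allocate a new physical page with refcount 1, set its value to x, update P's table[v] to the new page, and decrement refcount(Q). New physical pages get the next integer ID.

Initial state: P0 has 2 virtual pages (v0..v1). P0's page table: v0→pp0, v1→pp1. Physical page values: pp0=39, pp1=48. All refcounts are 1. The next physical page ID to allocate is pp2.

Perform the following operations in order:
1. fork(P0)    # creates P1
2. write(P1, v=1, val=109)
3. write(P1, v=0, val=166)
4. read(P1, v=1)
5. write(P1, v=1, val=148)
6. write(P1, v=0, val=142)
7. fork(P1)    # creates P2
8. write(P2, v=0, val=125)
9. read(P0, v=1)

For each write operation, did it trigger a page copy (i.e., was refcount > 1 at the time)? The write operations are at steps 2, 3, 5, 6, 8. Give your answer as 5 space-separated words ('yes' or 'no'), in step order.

Op 1: fork(P0) -> P1. 2 ppages; refcounts: pp0:2 pp1:2
Op 2: write(P1, v1, 109). refcount(pp1)=2>1 -> COPY to pp2. 3 ppages; refcounts: pp0:2 pp1:1 pp2:1
Op 3: write(P1, v0, 166). refcount(pp0)=2>1 -> COPY to pp3. 4 ppages; refcounts: pp0:1 pp1:1 pp2:1 pp3:1
Op 4: read(P1, v1) -> 109. No state change.
Op 5: write(P1, v1, 148). refcount(pp2)=1 -> write in place. 4 ppages; refcounts: pp0:1 pp1:1 pp2:1 pp3:1
Op 6: write(P1, v0, 142). refcount(pp3)=1 -> write in place. 4 ppages; refcounts: pp0:1 pp1:1 pp2:1 pp3:1
Op 7: fork(P1) -> P2. 4 ppages; refcounts: pp0:1 pp1:1 pp2:2 pp3:2
Op 8: write(P2, v0, 125). refcount(pp3)=2>1 -> COPY to pp4. 5 ppages; refcounts: pp0:1 pp1:1 pp2:2 pp3:1 pp4:1
Op 9: read(P0, v1) -> 48. No state change.

yes yes no no yes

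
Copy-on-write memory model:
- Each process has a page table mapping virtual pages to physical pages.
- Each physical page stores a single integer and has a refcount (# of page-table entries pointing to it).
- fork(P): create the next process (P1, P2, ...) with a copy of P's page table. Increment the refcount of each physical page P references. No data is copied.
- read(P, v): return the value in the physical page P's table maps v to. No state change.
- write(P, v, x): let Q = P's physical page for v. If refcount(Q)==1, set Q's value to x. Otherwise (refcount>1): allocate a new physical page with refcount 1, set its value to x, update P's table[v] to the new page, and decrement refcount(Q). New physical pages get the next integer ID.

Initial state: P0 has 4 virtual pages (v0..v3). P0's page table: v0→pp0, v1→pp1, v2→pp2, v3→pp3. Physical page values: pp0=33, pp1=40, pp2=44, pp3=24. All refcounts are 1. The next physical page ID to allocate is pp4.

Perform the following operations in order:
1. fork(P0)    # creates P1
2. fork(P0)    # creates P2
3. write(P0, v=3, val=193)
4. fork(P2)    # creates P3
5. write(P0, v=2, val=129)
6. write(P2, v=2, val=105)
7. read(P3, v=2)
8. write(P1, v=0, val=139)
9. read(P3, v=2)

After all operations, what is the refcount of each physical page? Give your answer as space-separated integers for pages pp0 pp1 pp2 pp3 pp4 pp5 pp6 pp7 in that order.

Op 1: fork(P0) -> P1. 4 ppages; refcounts: pp0:2 pp1:2 pp2:2 pp3:2
Op 2: fork(P0) -> P2. 4 ppages; refcounts: pp0:3 pp1:3 pp2:3 pp3:3
Op 3: write(P0, v3, 193). refcount(pp3)=3>1 -> COPY to pp4. 5 ppages; refcounts: pp0:3 pp1:3 pp2:3 pp3:2 pp4:1
Op 4: fork(P2) -> P3. 5 ppages; refcounts: pp0:4 pp1:4 pp2:4 pp3:3 pp4:1
Op 5: write(P0, v2, 129). refcount(pp2)=4>1 -> COPY to pp5. 6 ppages; refcounts: pp0:4 pp1:4 pp2:3 pp3:3 pp4:1 pp5:1
Op 6: write(P2, v2, 105). refcount(pp2)=3>1 -> COPY to pp6. 7 ppages; refcounts: pp0:4 pp1:4 pp2:2 pp3:3 pp4:1 pp5:1 pp6:1
Op 7: read(P3, v2) -> 44. No state change.
Op 8: write(P1, v0, 139). refcount(pp0)=4>1 -> COPY to pp7. 8 ppages; refcounts: pp0:3 pp1:4 pp2:2 pp3:3 pp4:1 pp5:1 pp6:1 pp7:1
Op 9: read(P3, v2) -> 44. No state change.

Answer: 3 4 2 3 1 1 1 1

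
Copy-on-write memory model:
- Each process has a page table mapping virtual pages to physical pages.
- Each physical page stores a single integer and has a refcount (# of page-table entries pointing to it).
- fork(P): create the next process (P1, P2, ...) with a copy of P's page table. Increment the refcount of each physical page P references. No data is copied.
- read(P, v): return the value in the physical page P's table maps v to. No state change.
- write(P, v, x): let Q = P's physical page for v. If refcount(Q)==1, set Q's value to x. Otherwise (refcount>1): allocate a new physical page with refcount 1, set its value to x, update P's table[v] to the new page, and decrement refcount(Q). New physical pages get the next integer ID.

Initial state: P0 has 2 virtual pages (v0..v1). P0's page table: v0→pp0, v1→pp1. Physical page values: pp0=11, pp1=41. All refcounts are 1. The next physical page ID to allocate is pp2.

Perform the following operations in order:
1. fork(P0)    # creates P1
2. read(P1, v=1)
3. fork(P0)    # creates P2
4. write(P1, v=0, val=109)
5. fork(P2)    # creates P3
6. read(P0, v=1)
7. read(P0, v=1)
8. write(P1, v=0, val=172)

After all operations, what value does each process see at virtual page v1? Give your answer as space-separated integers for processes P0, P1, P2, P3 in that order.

Answer: 41 41 41 41

Derivation:
Op 1: fork(P0) -> P1. 2 ppages; refcounts: pp0:2 pp1:2
Op 2: read(P1, v1) -> 41. No state change.
Op 3: fork(P0) -> P2. 2 ppages; refcounts: pp0:3 pp1:3
Op 4: write(P1, v0, 109). refcount(pp0)=3>1 -> COPY to pp2. 3 ppages; refcounts: pp0:2 pp1:3 pp2:1
Op 5: fork(P2) -> P3. 3 ppages; refcounts: pp0:3 pp1:4 pp2:1
Op 6: read(P0, v1) -> 41. No state change.
Op 7: read(P0, v1) -> 41. No state change.
Op 8: write(P1, v0, 172). refcount(pp2)=1 -> write in place. 3 ppages; refcounts: pp0:3 pp1:4 pp2:1
P0: v1 -> pp1 = 41
P1: v1 -> pp1 = 41
P2: v1 -> pp1 = 41
P3: v1 -> pp1 = 41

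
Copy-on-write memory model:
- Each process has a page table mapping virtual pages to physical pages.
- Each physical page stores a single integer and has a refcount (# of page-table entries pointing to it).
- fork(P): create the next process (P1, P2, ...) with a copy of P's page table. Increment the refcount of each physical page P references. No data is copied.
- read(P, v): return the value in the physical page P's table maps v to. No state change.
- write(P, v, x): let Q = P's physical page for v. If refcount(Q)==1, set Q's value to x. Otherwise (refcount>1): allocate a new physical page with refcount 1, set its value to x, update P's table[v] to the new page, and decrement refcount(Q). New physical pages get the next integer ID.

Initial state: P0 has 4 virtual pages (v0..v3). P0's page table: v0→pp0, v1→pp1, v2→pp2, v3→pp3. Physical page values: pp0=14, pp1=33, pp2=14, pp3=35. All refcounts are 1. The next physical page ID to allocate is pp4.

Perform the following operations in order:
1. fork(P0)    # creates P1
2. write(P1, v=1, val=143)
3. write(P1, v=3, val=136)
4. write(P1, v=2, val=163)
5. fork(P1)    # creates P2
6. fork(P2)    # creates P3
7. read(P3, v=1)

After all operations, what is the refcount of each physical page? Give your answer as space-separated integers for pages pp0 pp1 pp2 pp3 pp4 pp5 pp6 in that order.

Op 1: fork(P0) -> P1. 4 ppages; refcounts: pp0:2 pp1:2 pp2:2 pp3:2
Op 2: write(P1, v1, 143). refcount(pp1)=2>1 -> COPY to pp4. 5 ppages; refcounts: pp0:2 pp1:1 pp2:2 pp3:2 pp4:1
Op 3: write(P1, v3, 136). refcount(pp3)=2>1 -> COPY to pp5. 6 ppages; refcounts: pp0:2 pp1:1 pp2:2 pp3:1 pp4:1 pp5:1
Op 4: write(P1, v2, 163). refcount(pp2)=2>1 -> COPY to pp6. 7 ppages; refcounts: pp0:2 pp1:1 pp2:1 pp3:1 pp4:1 pp5:1 pp6:1
Op 5: fork(P1) -> P2. 7 ppages; refcounts: pp0:3 pp1:1 pp2:1 pp3:1 pp4:2 pp5:2 pp6:2
Op 6: fork(P2) -> P3. 7 ppages; refcounts: pp0:4 pp1:1 pp2:1 pp3:1 pp4:3 pp5:3 pp6:3
Op 7: read(P3, v1) -> 143. No state change.

Answer: 4 1 1 1 3 3 3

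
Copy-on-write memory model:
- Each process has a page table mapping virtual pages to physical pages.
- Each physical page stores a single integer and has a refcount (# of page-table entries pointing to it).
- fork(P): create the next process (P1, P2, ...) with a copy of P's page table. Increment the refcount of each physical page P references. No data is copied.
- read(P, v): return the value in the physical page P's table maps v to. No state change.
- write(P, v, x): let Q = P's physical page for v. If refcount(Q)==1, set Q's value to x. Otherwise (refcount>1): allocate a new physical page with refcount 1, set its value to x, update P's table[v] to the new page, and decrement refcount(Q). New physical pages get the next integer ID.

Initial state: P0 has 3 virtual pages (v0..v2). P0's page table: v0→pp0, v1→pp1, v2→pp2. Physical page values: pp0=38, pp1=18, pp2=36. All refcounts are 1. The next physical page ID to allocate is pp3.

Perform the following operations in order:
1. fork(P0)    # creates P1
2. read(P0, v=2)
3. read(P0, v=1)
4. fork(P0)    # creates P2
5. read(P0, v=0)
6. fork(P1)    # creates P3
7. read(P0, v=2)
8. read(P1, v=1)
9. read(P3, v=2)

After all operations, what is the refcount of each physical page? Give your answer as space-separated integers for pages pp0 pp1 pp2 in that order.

Answer: 4 4 4

Derivation:
Op 1: fork(P0) -> P1. 3 ppages; refcounts: pp0:2 pp1:2 pp2:2
Op 2: read(P0, v2) -> 36. No state change.
Op 3: read(P0, v1) -> 18. No state change.
Op 4: fork(P0) -> P2. 3 ppages; refcounts: pp0:3 pp1:3 pp2:3
Op 5: read(P0, v0) -> 38. No state change.
Op 6: fork(P1) -> P3. 3 ppages; refcounts: pp0:4 pp1:4 pp2:4
Op 7: read(P0, v2) -> 36. No state change.
Op 8: read(P1, v1) -> 18. No state change.
Op 9: read(P3, v2) -> 36. No state change.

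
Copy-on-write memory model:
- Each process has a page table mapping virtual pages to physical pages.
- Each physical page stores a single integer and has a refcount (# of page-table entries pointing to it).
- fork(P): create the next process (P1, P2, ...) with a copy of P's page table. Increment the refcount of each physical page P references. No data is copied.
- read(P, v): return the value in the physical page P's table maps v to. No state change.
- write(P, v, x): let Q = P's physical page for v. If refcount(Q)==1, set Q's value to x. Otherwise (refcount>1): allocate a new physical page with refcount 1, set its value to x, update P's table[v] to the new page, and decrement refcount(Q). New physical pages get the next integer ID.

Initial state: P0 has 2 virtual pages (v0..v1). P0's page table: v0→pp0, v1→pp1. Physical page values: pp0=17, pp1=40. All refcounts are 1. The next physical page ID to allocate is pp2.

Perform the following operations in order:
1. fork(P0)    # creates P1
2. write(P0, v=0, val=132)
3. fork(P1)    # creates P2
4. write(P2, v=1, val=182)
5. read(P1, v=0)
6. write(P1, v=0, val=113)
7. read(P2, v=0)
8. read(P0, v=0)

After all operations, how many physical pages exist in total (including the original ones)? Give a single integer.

Op 1: fork(P0) -> P1. 2 ppages; refcounts: pp0:2 pp1:2
Op 2: write(P0, v0, 132). refcount(pp0)=2>1 -> COPY to pp2. 3 ppages; refcounts: pp0:1 pp1:2 pp2:1
Op 3: fork(P1) -> P2. 3 ppages; refcounts: pp0:2 pp1:3 pp2:1
Op 4: write(P2, v1, 182). refcount(pp1)=3>1 -> COPY to pp3. 4 ppages; refcounts: pp0:2 pp1:2 pp2:1 pp3:1
Op 5: read(P1, v0) -> 17. No state change.
Op 6: write(P1, v0, 113). refcount(pp0)=2>1 -> COPY to pp4. 5 ppages; refcounts: pp0:1 pp1:2 pp2:1 pp3:1 pp4:1
Op 7: read(P2, v0) -> 17. No state change.
Op 8: read(P0, v0) -> 132. No state change.

Answer: 5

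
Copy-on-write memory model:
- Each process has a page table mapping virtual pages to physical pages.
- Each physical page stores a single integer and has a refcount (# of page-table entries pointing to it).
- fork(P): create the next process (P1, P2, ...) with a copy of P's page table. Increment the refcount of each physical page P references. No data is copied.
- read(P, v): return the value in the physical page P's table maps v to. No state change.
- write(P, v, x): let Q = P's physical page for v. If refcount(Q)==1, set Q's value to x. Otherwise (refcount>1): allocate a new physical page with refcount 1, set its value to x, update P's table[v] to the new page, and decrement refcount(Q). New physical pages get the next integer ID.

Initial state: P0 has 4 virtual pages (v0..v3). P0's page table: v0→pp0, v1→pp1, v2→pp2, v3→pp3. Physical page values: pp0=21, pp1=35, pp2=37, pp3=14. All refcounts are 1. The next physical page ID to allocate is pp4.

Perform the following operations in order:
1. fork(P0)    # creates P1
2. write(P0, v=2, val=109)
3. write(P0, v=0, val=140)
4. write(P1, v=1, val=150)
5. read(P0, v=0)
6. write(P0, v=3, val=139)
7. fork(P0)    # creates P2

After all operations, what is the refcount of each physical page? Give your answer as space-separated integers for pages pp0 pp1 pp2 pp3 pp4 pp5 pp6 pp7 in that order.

Op 1: fork(P0) -> P1. 4 ppages; refcounts: pp0:2 pp1:2 pp2:2 pp3:2
Op 2: write(P0, v2, 109). refcount(pp2)=2>1 -> COPY to pp4. 5 ppages; refcounts: pp0:2 pp1:2 pp2:1 pp3:2 pp4:1
Op 3: write(P0, v0, 140). refcount(pp0)=2>1 -> COPY to pp5. 6 ppages; refcounts: pp0:1 pp1:2 pp2:1 pp3:2 pp4:1 pp5:1
Op 4: write(P1, v1, 150). refcount(pp1)=2>1 -> COPY to pp6. 7 ppages; refcounts: pp0:1 pp1:1 pp2:1 pp3:2 pp4:1 pp5:1 pp6:1
Op 5: read(P0, v0) -> 140. No state change.
Op 6: write(P0, v3, 139). refcount(pp3)=2>1 -> COPY to pp7. 8 ppages; refcounts: pp0:1 pp1:1 pp2:1 pp3:1 pp4:1 pp5:1 pp6:1 pp7:1
Op 7: fork(P0) -> P2. 8 ppages; refcounts: pp0:1 pp1:2 pp2:1 pp3:1 pp4:2 pp5:2 pp6:1 pp7:2

Answer: 1 2 1 1 2 2 1 2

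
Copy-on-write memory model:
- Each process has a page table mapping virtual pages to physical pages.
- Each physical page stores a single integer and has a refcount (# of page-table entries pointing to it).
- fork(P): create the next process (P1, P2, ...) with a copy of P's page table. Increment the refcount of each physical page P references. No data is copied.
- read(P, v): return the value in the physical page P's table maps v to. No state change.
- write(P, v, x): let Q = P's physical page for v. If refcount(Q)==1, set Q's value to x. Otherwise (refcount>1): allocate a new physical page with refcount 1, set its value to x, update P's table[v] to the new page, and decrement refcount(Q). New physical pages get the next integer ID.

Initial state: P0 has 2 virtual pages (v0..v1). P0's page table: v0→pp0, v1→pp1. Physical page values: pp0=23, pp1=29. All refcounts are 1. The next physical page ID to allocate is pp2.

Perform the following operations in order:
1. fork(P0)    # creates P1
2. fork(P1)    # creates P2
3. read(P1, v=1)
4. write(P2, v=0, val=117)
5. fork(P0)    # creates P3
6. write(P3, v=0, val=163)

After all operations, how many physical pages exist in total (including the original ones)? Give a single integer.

Op 1: fork(P0) -> P1. 2 ppages; refcounts: pp0:2 pp1:2
Op 2: fork(P1) -> P2. 2 ppages; refcounts: pp0:3 pp1:3
Op 3: read(P1, v1) -> 29. No state change.
Op 4: write(P2, v0, 117). refcount(pp0)=3>1 -> COPY to pp2. 3 ppages; refcounts: pp0:2 pp1:3 pp2:1
Op 5: fork(P0) -> P3. 3 ppages; refcounts: pp0:3 pp1:4 pp2:1
Op 6: write(P3, v0, 163). refcount(pp0)=3>1 -> COPY to pp3. 4 ppages; refcounts: pp0:2 pp1:4 pp2:1 pp3:1

Answer: 4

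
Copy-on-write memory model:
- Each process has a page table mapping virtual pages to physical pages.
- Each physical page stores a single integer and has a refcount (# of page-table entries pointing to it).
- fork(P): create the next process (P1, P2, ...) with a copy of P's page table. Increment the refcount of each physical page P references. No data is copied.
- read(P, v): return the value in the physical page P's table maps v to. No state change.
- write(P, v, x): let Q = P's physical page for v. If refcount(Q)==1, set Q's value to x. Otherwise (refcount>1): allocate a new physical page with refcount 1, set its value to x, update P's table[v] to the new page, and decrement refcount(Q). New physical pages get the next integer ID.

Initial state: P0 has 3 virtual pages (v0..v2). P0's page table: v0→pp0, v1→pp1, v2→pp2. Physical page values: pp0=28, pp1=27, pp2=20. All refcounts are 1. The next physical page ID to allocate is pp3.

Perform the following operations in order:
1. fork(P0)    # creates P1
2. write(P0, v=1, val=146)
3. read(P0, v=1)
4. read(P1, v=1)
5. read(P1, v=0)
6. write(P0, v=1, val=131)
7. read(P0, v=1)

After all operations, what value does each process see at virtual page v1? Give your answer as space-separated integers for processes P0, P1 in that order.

Answer: 131 27

Derivation:
Op 1: fork(P0) -> P1. 3 ppages; refcounts: pp0:2 pp1:2 pp2:2
Op 2: write(P0, v1, 146). refcount(pp1)=2>1 -> COPY to pp3. 4 ppages; refcounts: pp0:2 pp1:1 pp2:2 pp3:1
Op 3: read(P0, v1) -> 146. No state change.
Op 4: read(P1, v1) -> 27. No state change.
Op 5: read(P1, v0) -> 28. No state change.
Op 6: write(P0, v1, 131). refcount(pp3)=1 -> write in place. 4 ppages; refcounts: pp0:2 pp1:1 pp2:2 pp3:1
Op 7: read(P0, v1) -> 131. No state change.
P0: v1 -> pp3 = 131
P1: v1 -> pp1 = 27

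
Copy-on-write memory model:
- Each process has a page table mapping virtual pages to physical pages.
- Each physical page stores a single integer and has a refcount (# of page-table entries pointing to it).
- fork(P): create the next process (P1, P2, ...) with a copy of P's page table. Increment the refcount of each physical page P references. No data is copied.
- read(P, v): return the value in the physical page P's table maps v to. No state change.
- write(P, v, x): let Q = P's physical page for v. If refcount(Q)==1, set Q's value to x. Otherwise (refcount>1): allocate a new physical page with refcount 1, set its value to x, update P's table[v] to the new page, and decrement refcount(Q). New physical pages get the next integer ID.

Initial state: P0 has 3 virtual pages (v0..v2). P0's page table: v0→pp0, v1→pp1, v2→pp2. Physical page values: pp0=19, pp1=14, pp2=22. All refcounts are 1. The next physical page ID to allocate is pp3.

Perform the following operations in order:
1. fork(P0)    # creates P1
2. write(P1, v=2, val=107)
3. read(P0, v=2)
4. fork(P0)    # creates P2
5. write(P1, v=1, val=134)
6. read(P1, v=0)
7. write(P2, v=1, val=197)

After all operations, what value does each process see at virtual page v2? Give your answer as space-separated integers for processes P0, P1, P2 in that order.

Op 1: fork(P0) -> P1. 3 ppages; refcounts: pp0:2 pp1:2 pp2:2
Op 2: write(P1, v2, 107). refcount(pp2)=2>1 -> COPY to pp3. 4 ppages; refcounts: pp0:2 pp1:2 pp2:1 pp3:1
Op 3: read(P0, v2) -> 22. No state change.
Op 4: fork(P0) -> P2. 4 ppages; refcounts: pp0:3 pp1:3 pp2:2 pp3:1
Op 5: write(P1, v1, 134). refcount(pp1)=3>1 -> COPY to pp4. 5 ppages; refcounts: pp0:3 pp1:2 pp2:2 pp3:1 pp4:1
Op 6: read(P1, v0) -> 19. No state change.
Op 7: write(P2, v1, 197). refcount(pp1)=2>1 -> COPY to pp5. 6 ppages; refcounts: pp0:3 pp1:1 pp2:2 pp3:1 pp4:1 pp5:1
P0: v2 -> pp2 = 22
P1: v2 -> pp3 = 107
P2: v2 -> pp2 = 22

Answer: 22 107 22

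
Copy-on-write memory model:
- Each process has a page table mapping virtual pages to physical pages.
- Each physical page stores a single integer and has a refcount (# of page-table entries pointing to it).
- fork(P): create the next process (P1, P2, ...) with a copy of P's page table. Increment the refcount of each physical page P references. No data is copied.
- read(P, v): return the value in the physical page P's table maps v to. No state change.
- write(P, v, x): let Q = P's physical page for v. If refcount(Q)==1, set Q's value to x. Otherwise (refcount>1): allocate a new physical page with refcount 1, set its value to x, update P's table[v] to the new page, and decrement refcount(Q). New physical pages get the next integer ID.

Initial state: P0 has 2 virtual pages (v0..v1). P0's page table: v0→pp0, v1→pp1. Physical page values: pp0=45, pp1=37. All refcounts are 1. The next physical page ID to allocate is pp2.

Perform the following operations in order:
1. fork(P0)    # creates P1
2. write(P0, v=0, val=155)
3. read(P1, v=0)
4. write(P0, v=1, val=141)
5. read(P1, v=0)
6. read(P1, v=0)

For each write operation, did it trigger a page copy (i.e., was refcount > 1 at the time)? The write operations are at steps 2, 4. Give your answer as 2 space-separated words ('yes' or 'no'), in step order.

Op 1: fork(P0) -> P1. 2 ppages; refcounts: pp0:2 pp1:2
Op 2: write(P0, v0, 155). refcount(pp0)=2>1 -> COPY to pp2. 3 ppages; refcounts: pp0:1 pp1:2 pp2:1
Op 3: read(P1, v0) -> 45. No state change.
Op 4: write(P0, v1, 141). refcount(pp1)=2>1 -> COPY to pp3. 4 ppages; refcounts: pp0:1 pp1:1 pp2:1 pp3:1
Op 5: read(P1, v0) -> 45. No state change.
Op 6: read(P1, v0) -> 45. No state change.

yes yes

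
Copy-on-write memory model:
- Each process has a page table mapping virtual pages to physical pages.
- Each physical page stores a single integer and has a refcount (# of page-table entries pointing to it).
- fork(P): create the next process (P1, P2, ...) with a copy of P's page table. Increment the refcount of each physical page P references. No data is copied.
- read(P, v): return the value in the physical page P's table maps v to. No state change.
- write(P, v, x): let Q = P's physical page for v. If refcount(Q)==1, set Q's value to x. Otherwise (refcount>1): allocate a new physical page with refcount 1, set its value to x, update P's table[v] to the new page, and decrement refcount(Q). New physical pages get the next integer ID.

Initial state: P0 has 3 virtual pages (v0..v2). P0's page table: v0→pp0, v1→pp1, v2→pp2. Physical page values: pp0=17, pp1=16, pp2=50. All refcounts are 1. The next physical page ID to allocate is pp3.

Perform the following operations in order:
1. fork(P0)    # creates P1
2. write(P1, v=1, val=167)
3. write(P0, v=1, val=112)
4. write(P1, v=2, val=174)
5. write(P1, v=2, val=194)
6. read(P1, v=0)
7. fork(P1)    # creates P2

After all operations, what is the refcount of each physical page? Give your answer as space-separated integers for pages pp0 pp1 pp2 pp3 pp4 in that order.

Answer: 3 1 1 2 2

Derivation:
Op 1: fork(P0) -> P1. 3 ppages; refcounts: pp0:2 pp1:2 pp2:2
Op 2: write(P1, v1, 167). refcount(pp1)=2>1 -> COPY to pp3. 4 ppages; refcounts: pp0:2 pp1:1 pp2:2 pp3:1
Op 3: write(P0, v1, 112). refcount(pp1)=1 -> write in place. 4 ppages; refcounts: pp0:2 pp1:1 pp2:2 pp3:1
Op 4: write(P1, v2, 174). refcount(pp2)=2>1 -> COPY to pp4. 5 ppages; refcounts: pp0:2 pp1:1 pp2:1 pp3:1 pp4:1
Op 5: write(P1, v2, 194). refcount(pp4)=1 -> write in place. 5 ppages; refcounts: pp0:2 pp1:1 pp2:1 pp3:1 pp4:1
Op 6: read(P1, v0) -> 17. No state change.
Op 7: fork(P1) -> P2. 5 ppages; refcounts: pp0:3 pp1:1 pp2:1 pp3:2 pp4:2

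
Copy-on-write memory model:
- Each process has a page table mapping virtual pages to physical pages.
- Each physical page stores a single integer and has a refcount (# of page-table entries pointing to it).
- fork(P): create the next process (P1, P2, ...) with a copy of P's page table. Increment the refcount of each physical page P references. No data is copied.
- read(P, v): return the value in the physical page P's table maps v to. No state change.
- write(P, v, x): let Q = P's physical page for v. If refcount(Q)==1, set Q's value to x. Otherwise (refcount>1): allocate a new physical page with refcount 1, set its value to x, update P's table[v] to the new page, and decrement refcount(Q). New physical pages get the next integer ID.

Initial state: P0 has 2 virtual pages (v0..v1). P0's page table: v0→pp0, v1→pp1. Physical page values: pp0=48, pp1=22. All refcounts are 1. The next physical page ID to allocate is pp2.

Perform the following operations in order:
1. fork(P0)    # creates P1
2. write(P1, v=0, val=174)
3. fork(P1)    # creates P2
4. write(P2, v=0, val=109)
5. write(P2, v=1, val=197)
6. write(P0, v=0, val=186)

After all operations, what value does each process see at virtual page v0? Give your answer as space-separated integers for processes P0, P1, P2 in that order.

Answer: 186 174 109

Derivation:
Op 1: fork(P0) -> P1. 2 ppages; refcounts: pp0:2 pp1:2
Op 2: write(P1, v0, 174). refcount(pp0)=2>1 -> COPY to pp2. 3 ppages; refcounts: pp0:1 pp1:2 pp2:1
Op 3: fork(P1) -> P2. 3 ppages; refcounts: pp0:1 pp1:3 pp2:2
Op 4: write(P2, v0, 109). refcount(pp2)=2>1 -> COPY to pp3. 4 ppages; refcounts: pp0:1 pp1:3 pp2:1 pp3:1
Op 5: write(P2, v1, 197). refcount(pp1)=3>1 -> COPY to pp4. 5 ppages; refcounts: pp0:1 pp1:2 pp2:1 pp3:1 pp4:1
Op 6: write(P0, v0, 186). refcount(pp0)=1 -> write in place. 5 ppages; refcounts: pp0:1 pp1:2 pp2:1 pp3:1 pp4:1
P0: v0 -> pp0 = 186
P1: v0 -> pp2 = 174
P2: v0 -> pp3 = 109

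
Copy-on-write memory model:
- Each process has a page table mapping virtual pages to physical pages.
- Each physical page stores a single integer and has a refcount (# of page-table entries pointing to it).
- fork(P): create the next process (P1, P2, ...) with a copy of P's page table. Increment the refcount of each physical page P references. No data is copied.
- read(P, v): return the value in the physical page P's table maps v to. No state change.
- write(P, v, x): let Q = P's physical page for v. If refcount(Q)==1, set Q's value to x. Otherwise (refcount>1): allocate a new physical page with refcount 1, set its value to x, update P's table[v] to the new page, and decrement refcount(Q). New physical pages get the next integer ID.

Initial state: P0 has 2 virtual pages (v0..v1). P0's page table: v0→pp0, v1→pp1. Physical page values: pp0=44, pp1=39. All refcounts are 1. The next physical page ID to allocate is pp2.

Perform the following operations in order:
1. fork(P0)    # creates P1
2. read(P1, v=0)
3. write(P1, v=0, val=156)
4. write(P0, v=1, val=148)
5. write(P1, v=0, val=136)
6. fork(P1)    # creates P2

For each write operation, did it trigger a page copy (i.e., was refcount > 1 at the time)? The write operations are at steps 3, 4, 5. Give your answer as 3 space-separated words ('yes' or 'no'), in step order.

Op 1: fork(P0) -> P1. 2 ppages; refcounts: pp0:2 pp1:2
Op 2: read(P1, v0) -> 44. No state change.
Op 3: write(P1, v0, 156). refcount(pp0)=2>1 -> COPY to pp2. 3 ppages; refcounts: pp0:1 pp1:2 pp2:1
Op 4: write(P0, v1, 148). refcount(pp1)=2>1 -> COPY to pp3. 4 ppages; refcounts: pp0:1 pp1:1 pp2:1 pp3:1
Op 5: write(P1, v0, 136). refcount(pp2)=1 -> write in place. 4 ppages; refcounts: pp0:1 pp1:1 pp2:1 pp3:1
Op 6: fork(P1) -> P2. 4 ppages; refcounts: pp0:1 pp1:2 pp2:2 pp3:1

yes yes no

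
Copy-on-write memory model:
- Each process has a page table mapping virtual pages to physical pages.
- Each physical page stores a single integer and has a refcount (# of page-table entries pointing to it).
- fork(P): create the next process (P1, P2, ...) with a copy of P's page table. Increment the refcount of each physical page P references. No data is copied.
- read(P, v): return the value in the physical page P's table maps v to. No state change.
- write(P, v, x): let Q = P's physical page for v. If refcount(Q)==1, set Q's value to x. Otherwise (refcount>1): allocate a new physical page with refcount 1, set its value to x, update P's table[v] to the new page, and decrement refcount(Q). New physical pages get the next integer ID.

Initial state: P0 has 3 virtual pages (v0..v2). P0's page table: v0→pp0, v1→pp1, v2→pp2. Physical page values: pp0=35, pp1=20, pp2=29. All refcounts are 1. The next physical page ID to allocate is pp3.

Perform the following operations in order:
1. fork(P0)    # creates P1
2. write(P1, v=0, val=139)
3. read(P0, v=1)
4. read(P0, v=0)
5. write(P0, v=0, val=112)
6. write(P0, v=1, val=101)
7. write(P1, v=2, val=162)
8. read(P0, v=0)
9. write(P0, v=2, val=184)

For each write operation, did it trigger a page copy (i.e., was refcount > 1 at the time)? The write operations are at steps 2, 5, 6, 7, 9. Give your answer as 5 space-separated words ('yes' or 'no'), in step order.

Op 1: fork(P0) -> P1. 3 ppages; refcounts: pp0:2 pp1:2 pp2:2
Op 2: write(P1, v0, 139). refcount(pp0)=2>1 -> COPY to pp3. 4 ppages; refcounts: pp0:1 pp1:2 pp2:2 pp3:1
Op 3: read(P0, v1) -> 20. No state change.
Op 4: read(P0, v0) -> 35. No state change.
Op 5: write(P0, v0, 112). refcount(pp0)=1 -> write in place. 4 ppages; refcounts: pp0:1 pp1:2 pp2:2 pp3:1
Op 6: write(P0, v1, 101). refcount(pp1)=2>1 -> COPY to pp4. 5 ppages; refcounts: pp0:1 pp1:1 pp2:2 pp3:1 pp4:1
Op 7: write(P1, v2, 162). refcount(pp2)=2>1 -> COPY to pp5. 6 ppages; refcounts: pp0:1 pp1:1 pp2:1 pp3:1 pp4:1 pp5:1
Op 8: read(P0, v0) -> 112. No state change.
Op 9: write(P0, v2, 184). refcount(pp2)=1 -> write in place. 6 ppages; refcounts: pp0:1 pp1:1 pp2:1 pp3:1 pp4:1 pp5:1

yes no yes yes no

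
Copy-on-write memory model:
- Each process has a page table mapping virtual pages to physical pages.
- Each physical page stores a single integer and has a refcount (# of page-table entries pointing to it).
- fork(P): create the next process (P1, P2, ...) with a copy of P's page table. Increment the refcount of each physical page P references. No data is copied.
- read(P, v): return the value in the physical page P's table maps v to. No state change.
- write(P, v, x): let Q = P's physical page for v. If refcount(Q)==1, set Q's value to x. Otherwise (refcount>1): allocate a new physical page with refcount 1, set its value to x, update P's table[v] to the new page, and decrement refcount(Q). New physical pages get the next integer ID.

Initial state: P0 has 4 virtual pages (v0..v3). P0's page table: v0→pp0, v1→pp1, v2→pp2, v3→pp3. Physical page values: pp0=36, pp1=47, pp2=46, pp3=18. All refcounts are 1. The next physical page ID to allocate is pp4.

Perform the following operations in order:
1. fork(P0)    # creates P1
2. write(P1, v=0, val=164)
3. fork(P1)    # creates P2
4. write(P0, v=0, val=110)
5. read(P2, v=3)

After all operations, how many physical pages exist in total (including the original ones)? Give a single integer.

Op 1: fork(P0) -> P1. 4 ppages; refcounts: pp0:2 pp1:2 pp2:2 pp3:2
Op 2: write(P1, v0, 164). refcount(pp0)=2>1 -> COPY to pp4. 5 ppages; refcounts: pp0:1 pp1:2 pp2:2 pp3:2 pp4:1
Op 3: fork(P1) -> P2. 5 ppages; refcounts: pp0:1 pp1:3 pp2:3 pp3:3 pp4:2
Op 4: write(P0, v0, 110). refcount(pp0)=1 -> write in place. 5 ppages; refcounts: pp0:1 pp1:3 pp2:3 pp3:3 pp4:2
Op 5: read(P2, v3) -> 18. No state change.

Answer: 5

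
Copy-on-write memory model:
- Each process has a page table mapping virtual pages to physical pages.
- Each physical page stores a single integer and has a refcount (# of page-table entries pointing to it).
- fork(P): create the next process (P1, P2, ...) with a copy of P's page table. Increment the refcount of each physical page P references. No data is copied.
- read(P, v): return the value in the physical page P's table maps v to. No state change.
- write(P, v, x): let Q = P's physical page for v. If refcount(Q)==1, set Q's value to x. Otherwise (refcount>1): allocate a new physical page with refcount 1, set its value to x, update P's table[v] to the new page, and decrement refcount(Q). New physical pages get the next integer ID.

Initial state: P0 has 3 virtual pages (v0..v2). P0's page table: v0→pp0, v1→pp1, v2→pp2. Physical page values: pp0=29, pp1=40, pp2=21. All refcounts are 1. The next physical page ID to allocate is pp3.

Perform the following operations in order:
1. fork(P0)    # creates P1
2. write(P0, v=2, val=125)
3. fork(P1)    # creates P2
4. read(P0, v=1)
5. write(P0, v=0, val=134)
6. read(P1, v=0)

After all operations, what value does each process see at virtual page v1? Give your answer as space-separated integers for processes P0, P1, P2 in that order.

Answer: 40 40 40

Derivation:
Op 1: fork(P0) -> P1. 3 ppages; refcounts: pp0:2 pp1:2 pp2:2
Op 2: write(P0, v2, 125). refcount(pp2)=2>1 -> COPY to pp3. 4 ppages; refcounts: pp0:2 pp1:2 pp2:1 pp3:1
Op 3: fork(P1) -> P2. 4 ppages; refcounts: pp0:3 pp1:3 pp2:2 pp3:1
Op 4: read(P0, v1) -> 40. No state change.
Op 5: write(P0, v0, 134). refcount(pp0)=3>1 -> COPY to pp4. 5 ppages; refcounts: pp0:2 pp1:3 pp2:2 pp3:1 pp4:1
Op 6: read(P1, v0) -> 29. No state change.
P0: v1 -> pp1 = 40
P1: v1 -> pp1 = 40
P2: v1 -> pp1 = 40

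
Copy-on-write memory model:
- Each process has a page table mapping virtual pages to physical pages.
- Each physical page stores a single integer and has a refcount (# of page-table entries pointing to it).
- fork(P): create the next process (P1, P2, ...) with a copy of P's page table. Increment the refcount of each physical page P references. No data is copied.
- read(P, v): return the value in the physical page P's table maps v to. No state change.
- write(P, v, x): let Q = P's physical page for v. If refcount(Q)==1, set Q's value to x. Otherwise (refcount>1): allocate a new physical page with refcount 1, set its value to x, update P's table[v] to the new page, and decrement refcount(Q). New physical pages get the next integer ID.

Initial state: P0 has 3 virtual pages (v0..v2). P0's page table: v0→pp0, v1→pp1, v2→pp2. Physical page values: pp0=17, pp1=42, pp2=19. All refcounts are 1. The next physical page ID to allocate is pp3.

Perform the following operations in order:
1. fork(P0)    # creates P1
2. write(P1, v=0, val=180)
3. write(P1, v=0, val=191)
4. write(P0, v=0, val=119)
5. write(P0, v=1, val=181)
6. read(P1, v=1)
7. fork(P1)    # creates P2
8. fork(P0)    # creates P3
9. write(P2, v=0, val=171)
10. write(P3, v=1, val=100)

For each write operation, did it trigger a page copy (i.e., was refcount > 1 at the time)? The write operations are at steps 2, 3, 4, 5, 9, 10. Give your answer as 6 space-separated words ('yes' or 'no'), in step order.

Op 1: fork(P0) -> P1. 3 ppages; refcounts: pp0:2 pp1:2 pp2:2
Op 2: write(P1, v0, 180). refcount(pp0)=2>1 -> COPY to pp3. 4 ppages; refcounts: pp0:1 pp1:2 pp2:2 pp3:1
Op 3: write(P1, v0, 191). refcount(pp3)=1 -> write in place. 4 ppages; refcounts: pp0:1 pp1:2 pp2:2 pp3:1
Op 4: write(P0, v0, 119). refcount(pp0)=1 -> write in place. 4 ppages; refcounts: pp0:1 pp1:2 pp2:2 pp3:1
Op 5: write(P0, v1, 181). refcount(pp1)=2>1 -> COPY to pp4. 5 ppages; refcounts: pp0:1 pp1:1 pp2:2 pp3:1 pp4:1
Op 6: read(P1, v1) -> 42. No state change.
Op 7: fork(P1) -> P2. 5 ppages; refcounts: pp0:1 pp1:2 pp2:3 pp3:2 pp4:1
Op 8: fork(P0) -> P3. 5 ppages; refcounts: pp0:2 pp1:2 pp2:4 pp3:2 pp4:2
Op 9: write(P2, v0, 171). refcount(pp3)=2>1 -> COPY to pp5. 6 ppages; refcounts: pp0:2 pp1:2 pp2:4 pp3:1 pp4:2 pp5:1
Op 10: write(P3, v1, 100). refcount(pp4)=2>1 -> COPY to pp6. 7 ppages; refcounts: pp0:2 pp1:2 pp2:4 pp3:1 pp4:1 pp5:1 pp6:1

yes no no yes yes yes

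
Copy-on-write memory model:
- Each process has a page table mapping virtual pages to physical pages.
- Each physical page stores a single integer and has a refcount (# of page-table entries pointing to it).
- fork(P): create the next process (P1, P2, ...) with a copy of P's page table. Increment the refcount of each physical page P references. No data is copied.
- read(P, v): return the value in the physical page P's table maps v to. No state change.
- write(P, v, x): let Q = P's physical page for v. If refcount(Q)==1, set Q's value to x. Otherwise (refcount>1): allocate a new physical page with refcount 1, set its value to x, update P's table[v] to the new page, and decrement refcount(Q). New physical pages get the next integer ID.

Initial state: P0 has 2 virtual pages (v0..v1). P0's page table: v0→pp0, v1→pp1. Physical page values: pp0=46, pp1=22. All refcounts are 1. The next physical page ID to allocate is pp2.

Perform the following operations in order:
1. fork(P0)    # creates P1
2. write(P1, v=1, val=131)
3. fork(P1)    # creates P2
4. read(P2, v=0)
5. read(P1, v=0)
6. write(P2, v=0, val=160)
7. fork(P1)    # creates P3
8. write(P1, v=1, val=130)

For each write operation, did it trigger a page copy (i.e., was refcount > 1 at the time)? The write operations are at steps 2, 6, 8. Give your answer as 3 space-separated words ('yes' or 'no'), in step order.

Op 1: fork(P0) -> P1. 2 ppages; refcounts: pp0:2 pp1:2
Op 2: write(P1, v1, 131). refcount(pp1)=2>1 -> COPY to pp2. 3 ppages; refcounts: pp0:2 pp1:1 pp2:1
Op 3: fork(P1) -> P2. 3 ppages; refcounts: pp0:3 pp1:1 pp2:2
Op 4: read(P2, v0) -> 46. No state change.
Op 5: read(P1, v0) -> 46. No state change.
Op 6: write(P2, v0, 160). refcount(pp0)=3>1 -> COPY to pp3. 4 ppages; refcounts: pp0:2 pp1:1 pp2:2 pp3:1
Op 7: fork(P1) -> P3. 4 ppages; refcounts: pp0:3 pp1:1 pp2:3 pp3:1
Op 8: write(P1, v1, 130). refcount(pp2)=3>1 -> COPY to pp4. 5 ppages; refcounts: pp0:3 pp1:1 pp2:2 pp3:1 pp4:1

yes yes yes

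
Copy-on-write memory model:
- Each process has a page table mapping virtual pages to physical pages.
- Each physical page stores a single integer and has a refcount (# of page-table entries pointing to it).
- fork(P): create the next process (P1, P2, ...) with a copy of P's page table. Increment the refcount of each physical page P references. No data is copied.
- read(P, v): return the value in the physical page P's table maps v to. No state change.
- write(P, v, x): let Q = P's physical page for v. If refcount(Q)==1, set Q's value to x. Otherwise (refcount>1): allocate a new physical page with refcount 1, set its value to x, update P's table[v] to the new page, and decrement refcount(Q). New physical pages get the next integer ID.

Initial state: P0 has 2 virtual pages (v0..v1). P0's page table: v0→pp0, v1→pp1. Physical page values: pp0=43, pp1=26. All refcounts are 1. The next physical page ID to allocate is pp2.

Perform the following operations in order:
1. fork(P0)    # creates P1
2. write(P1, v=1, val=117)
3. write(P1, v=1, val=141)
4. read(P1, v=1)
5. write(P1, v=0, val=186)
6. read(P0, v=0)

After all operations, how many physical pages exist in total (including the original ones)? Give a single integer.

Answer: 4

Derivation:
Op 1: fork(P0) -> P1. 2 ppages; refcounts: pp0:2 pp1:2
Op 2: write(P1, v1, 117). refcount(pp1)=2>1 -> COPY to pp2. 3 ppages; refcounts: pp0:2 pp1:1 pp2:1
Op 3: write(P1, v1, 141). refcount(pp2)=1 -> write in place. 3 ppages; refcounts: pp0:2 pp1:1 pp2:1
Op 4: read(P1, v1) -> 141. No state change.
Op 5: write(P1, v0, 186). refcount(pp0)=2>1 -> COPY to pp3. 4 ppages; refcounts: pp0:1 pp1:1 pp2:1 pp3:1
Op 6: read(P0, v0) -> 43. No state change.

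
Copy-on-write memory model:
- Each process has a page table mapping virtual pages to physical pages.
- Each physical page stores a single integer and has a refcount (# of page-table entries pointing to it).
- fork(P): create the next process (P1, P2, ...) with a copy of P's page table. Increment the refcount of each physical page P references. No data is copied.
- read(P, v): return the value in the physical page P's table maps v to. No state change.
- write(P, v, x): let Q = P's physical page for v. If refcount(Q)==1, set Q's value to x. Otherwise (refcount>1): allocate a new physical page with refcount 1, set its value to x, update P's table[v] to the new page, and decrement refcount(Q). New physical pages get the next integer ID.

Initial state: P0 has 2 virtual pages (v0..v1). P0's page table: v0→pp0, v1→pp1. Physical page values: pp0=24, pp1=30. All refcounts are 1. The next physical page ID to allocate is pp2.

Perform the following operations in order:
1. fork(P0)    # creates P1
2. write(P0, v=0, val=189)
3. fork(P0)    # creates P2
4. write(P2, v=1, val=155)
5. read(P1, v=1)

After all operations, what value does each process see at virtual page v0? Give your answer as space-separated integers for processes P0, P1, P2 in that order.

Answer: 189 24 189

Derivation:
Op 1: fork(P0) -> P1. 2 ppages; refcounts: pp0:2 pp1:2
Op 2: write(P0, v0, 189). refcount(pp0)=2>1 -> COPY to pp2. 3 ppages; refcounts: pp0:1 pp1:2 pp2:1
Op 3: fork(P0) -> P2. 3 ppages; refcounts: pp0:1 pp1:3 pp2:2
Op 4: write(P2, v1, 155). refcount(pp1)=3>1 -> COPY to pp3. 4 ppages; refcounts: pp0:1 pp1:2 pp2:2 pp3:1
Op 5: read(P1, v1) -> 30. No state change.
P0: v0 -> pp2 = 189
P1: v0 -> pp0 = 24
P2: v0 -> pp2 = 189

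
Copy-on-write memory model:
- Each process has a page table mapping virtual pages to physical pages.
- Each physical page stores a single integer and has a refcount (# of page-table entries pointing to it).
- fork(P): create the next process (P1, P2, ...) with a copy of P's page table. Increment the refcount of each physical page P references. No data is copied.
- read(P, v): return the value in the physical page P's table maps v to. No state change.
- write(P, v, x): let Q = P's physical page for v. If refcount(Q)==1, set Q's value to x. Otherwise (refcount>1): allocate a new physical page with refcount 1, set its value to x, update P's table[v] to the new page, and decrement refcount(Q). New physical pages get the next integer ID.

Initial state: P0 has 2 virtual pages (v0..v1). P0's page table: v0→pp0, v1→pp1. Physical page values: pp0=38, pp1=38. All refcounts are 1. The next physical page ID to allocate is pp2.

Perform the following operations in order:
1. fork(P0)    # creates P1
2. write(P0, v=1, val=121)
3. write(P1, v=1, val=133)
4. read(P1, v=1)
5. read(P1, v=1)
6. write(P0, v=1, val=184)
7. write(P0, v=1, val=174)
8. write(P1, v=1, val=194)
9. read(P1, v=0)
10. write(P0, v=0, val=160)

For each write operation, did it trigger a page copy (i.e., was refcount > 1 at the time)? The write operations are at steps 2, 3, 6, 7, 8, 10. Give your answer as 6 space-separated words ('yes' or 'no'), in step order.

Op 1: fork(P0) -> P1. 2 ppages; refcounts: pp0:2 pp1:2
Op 2: write(P0, v1, 121). refcount(pp1)=2>1 -> COPY to pp2. 3 ppages; refcounts: pp0:2 pp1:1 pp2:1
Op 3: write(P1, v1, 133). refcount(pp1)=1 -> write in place. 3 ppages; refcounts: pp0:2 pp1:1 pp2:1
Op 4: read(P1, v1) -> 133. No state change.
Op 5: read(P1, v1) -> 133. No state change.
Op 6: write(P0, v1, 184). refcount(pp2)=1 -> write in place. 3 ppages; refcounts: pp0:2 pp1:1 pp2:1
Op 7: write(P0, v1, 174). refcount(pp2)=1 -> write in place. 3 ppages; refcounts: pp0:2 pp1:1 pp2:1
Op 8: write(P1, v1, 194). refcount(pp1)=1 -> write in place. 3 ppages; refcounts: pp0:2 pp1:1 pp2:1
Op 9: read(P1, v0) -> 38. No state change.
Op 10: write(P0, v0, 160). refcount(pp0)=2>1 -> COPY to pp3. 4 ppages; refcounts: pp0:1 pp1:1 pp2:1 pp3:1

yes no no no no yes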